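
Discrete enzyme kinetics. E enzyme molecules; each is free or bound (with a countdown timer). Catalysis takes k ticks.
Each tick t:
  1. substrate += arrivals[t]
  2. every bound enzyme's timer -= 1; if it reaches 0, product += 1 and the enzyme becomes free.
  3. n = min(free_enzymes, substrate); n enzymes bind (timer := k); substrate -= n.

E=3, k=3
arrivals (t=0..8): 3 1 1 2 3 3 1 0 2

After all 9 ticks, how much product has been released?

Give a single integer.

t=0: arr=3 -> substrate=0 bound=3 product=0
t=1: arr=1 -> substrate=1 bound=3 product=0
t=2: arr=1 -> substrate=2 bound=3 product=0
t=3: arr=2 -> substrate=1 bound=3 product=3
t=4: arr=3 -> substrate=4 bound=3 product=3
t=5: arr=3 -> substrate=7 bound=3 product=3
t=6: arr=1 -> substrate=5 bound=3 product=6
t=7: arr=0 -> substrate=5 bound=3 product=6
t=8: arr=2 -> substrate=7 bound=3 product=6

Answer: 6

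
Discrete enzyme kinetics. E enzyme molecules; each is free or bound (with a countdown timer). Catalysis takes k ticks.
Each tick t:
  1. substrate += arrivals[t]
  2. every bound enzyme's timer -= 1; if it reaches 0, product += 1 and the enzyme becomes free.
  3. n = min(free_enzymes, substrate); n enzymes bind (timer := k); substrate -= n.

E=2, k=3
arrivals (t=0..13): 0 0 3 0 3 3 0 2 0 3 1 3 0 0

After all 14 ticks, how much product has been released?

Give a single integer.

t=0: arr=0 -> substrate=0 bound=0 product=0
t=1: arr=0 -> substrate=0 bound=0 product=0
t=2: arr=3 -> substrate=1 bound=2 product=0
t=3: arr=0 -> substrate=1 bound=2 product=0
t=4: arr=3 -> substrate=4 bound=2 product=0
t=5: arr=3 -> substrate=5 bound=2 product=2
t=6: arr=0 -> substrate=5 bound=2 product=2
t=7: arr=2 -> substrate=7 bound=2 product=2
t=8: arr=0 -> substrate=5 bound=2 product=4
t=9: arr=3 -> substrate=8 bound=2 product=4
t=10: arr=1 -> substrate=9 bound=2 product=4
t=11: arr=3 -> substrate=10 bound=2 product=6
t=12: arr=0 -> substrate=10 bound=2 product=6
t=13: arr=0 -> substrate=10 bound=2 product=6

Answer: 6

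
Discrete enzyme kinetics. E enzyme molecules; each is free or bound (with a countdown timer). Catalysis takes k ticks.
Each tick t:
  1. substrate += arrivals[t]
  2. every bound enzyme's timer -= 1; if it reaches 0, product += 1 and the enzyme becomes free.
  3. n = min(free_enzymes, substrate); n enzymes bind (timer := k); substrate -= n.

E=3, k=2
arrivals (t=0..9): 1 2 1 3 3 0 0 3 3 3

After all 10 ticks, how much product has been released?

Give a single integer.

t=0: arr=1 -> substrate=0 bound=1 product=0
t=1: arr=2 -> substrate=0 bound=3 product=0
t=2: arr=1 -> substrate=0 bound=3 product=1
t=3: arr=3 -> substrate=1 bound=3 product=3
t=4: arr=3 -> substrate=3 bound=3 product=4
t=5: arr=0 -> substrate=1 bound=3 product=6
t=6: arr=0 -> substrate=0 bound=3 product=7
t=7: arr=3 -> substrate=1 bound=3 product=9
t=8: arr=3 -> substrate=3 bound=3 product=10
t=9: arr=3 -> substrate=4 bound=3 product=12

Answer: 12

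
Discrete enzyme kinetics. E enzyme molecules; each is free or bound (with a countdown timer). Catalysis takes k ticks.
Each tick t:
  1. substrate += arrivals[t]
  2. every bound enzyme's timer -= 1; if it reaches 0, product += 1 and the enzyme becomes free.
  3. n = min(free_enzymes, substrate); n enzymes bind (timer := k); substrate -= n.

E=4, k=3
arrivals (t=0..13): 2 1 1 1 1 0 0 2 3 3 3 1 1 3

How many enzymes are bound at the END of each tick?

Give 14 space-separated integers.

t=0: arr=2 -> substrate=0 bound=2 product=0
t=1: arr=1 -> substrate=0 bound=3 product=0
t=2: arr=1 -> substrate=0 bound=4 product=0
t=3: arr=1 -> substrate=0 bound=3 product=2
t=4: arr=1 -> substrate=0 bound=3 product=3
t=5: arr=0 -> substrate=0 bound=2 product=4
t=6: arr=0 -> substrate=0 bound=1 product=5
t=7: arr=2 -> substrate=0 bound=2 product=6
t=8: arr=3 -> substrate=1 bound=4 product=6
t=9: arr=3 -> substrate=4 bound=4 product=6
t=10: arr=3 -> substrate=5 bound=4 product=8
t=11: arr=1 -> substrate=4 bound=4 product=10
t=12: arr=1 -> substrate=5 bound=4 product=10
t=13: arr=3 -> substrate=6 bound=4 product=12

Answer: 2 3 4 3 3 2 1 2 4 4 4 4 4 4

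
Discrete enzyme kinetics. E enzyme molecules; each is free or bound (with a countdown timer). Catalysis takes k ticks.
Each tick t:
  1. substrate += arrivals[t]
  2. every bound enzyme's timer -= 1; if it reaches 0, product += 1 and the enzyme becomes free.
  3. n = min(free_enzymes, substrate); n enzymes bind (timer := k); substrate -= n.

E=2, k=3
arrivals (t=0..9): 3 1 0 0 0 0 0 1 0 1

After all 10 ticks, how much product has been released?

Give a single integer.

Answer: 4

Derivation:
t=0: arr=3 -> substrate=1 bound=2 product=0
t=1: arr=1 -> substrate=2 bound=2 product=0
t=2: arr=0 -> substrate=2 bound=2 product=0
t=3: arr=0 -> substrate=0 bound=2 product=2
t=4: arr=0 -> substrate=0 bound=2 product=2
t=5: arr=0 -> substrate=0 bound=2 product=2
t=6: arr=0 -> substrate=0 bound=0 product=4
t=7: arr=1 -> substrate=0 bound=1 product=4
t=8: arr=0 -> substrate=0 bound=1 product=4
t=9: arr=1 -> substrate=0 bound=2 product=4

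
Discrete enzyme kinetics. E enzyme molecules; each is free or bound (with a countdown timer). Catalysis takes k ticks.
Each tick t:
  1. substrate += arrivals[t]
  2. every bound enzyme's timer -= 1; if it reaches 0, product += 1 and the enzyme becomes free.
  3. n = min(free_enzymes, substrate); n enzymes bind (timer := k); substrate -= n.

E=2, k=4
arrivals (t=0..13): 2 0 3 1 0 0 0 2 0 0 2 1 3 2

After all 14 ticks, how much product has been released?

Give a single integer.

Answer: 6

Derivation:
t=0: arr=2 -> substrate=0 bound=2 product=0
t=1: arr=0 -> substrate=0 bound=2 product=0
t=2: arr=3 -> substrate=3 bound=2 product=0
t=3: arr=1 -> substrate=4 bound=2 product=0
t=4: arr=0 -> substrate=2 bound=2 product=2
t=5: arr=0 -> substrate=2 bound=2 product=2
t=6: arr=0 -> substrate=2 bound=2 product=2
t=7: arr=2 -> substrate=4 bound=2 product=2
t=8: arr=0 -> substrate=2 bound=2 product=4
t=9: arr=0 -> substrate=2 bound=2 product=4
t=10: arr=2 -> substrate=4 bound=2 product=4
t=11: arr=1 -> substrate=5 bound=2 product=4
t=12: arr=3 -> substrate=6 bound=2 product=6
t=13: arr=2 -> substrate=8 bound=2 product=6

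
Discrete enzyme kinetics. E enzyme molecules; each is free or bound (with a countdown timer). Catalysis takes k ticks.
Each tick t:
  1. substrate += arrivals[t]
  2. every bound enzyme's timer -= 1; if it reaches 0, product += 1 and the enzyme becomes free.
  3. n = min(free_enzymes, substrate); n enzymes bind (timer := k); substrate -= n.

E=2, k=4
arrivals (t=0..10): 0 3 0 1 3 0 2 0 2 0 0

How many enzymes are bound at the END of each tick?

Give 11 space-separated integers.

t=0: arr=0 -> substrate=0 bound=0 product=0
t=1: arr=3 -> substrate=1 bound=2 product=0
t=2: arr=0 -> substrate=1 bound=2 product=0
t=3: arr=1 -> substrate=2 bound=2 product=0
t=4: arr=3 -> substrate=5 bound=2 product=0
t=5: arr=0 -> substrate=3 bound=2 product=2
t=6: arr=2 -> substrate=5 bound=2 product=2
t=7: arr=0 -> substrate=5 bound=2 product=2
t=8: arr=2 -> substrate=7 bound=2 product=2
t=9: arr=0 -> substrate=5 bound=2 product=4
t=10: arr=0 -> substrate=5 bound=2 product=4

Answer: 0 2 2 2 2 2 2 2 2 2 2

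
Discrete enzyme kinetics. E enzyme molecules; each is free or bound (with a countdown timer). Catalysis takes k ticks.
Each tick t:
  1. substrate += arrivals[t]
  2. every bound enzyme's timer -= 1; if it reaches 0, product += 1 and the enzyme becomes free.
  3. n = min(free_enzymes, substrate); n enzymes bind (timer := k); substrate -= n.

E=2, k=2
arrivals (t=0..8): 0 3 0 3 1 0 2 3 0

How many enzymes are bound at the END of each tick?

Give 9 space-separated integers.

t=0: arr=0 -> substrate=0 bound=0 product=0
t=1: arr=3 -> substrate=1 bound=2 product=0
t=2: arr=0 -> substrate=1 bound=2 product=0
t=3: arr=3 -> substrate=2 bound=2 product=2
t=4: arr=1 -> substrate=3 bound=2 product=2
t=5: arr=0 -> substrate=1 bound=2 product=4
t=6: arr=2 -> substrate=3 bound=2 product=4
t=7: arr=3 -> substrate=4 bound=2 product=6
t=8: arr=0 -> substrate=4 bound=2 product=6

Answer: 0 2 2 2 2 2 2 2 2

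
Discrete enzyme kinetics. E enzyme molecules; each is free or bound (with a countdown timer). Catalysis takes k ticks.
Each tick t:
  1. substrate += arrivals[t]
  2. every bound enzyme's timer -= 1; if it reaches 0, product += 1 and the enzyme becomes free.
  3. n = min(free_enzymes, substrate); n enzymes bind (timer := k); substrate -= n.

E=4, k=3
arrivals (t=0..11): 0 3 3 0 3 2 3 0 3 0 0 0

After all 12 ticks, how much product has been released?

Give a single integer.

Answer: 12

Derivation:
t=0: arr=0 -> substrate=0 bound=0 product=0
t=1: arr=3 -> substrate=0 bound=3 product=0
t=2: arr=3 -> substrate=2 bound=4 product=0
t=3: arr=0 -> substrate=2 bound=4 product=0
t=4: arr=3 -> substrate=2 bound=4 product=3
t=5: arr=2 -> substrate=3 bound=4 product=4
t=6: arr=3 -> substrate=6 bound=4 product=4
t=7: arr=0 -> substrate=3 bound=4 product=7
t=8: arr=3 -> substrate=5 bound=4 product=8
t=9: arr=0 -> substrate=5 bound=4 product=8
t=10: arr=0 -> substrate=2 bound=4 product=11
t=11: arr=0 -> substrate=1 bound=4 product=12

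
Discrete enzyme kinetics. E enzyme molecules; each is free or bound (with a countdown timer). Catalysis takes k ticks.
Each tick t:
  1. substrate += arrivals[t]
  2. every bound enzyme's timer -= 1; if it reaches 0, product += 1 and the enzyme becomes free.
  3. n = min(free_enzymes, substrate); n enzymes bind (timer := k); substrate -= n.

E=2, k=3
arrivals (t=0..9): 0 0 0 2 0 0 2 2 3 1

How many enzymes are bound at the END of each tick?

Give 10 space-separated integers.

t=0: arr=0 -> substrate=0 bound=0 product=0
t=1: arr=0 -> substrate=0 bound=0 product=0
t=2: arr=0 -> substrate=0 bound=0 product=0
t=3: arr=2 -> substrate=0 bound=2 product=0
t=4: arr=0 -> substrate=0 bound=2 product=0
t=5: arr=0 -> substrate=0 bound=2 product=0
t=6: arr=2 -> substrate=0 bound=2 product=2
t=7: arr=2 -> substrate=2 bound=2 product=2
t=8: arr=3 -> substrate=5 bound=2 product=2
t=9: arr=1 -> substrate=4 bound=2 product=4

Answer: 0 0 0 2 2 2 2 2 2 2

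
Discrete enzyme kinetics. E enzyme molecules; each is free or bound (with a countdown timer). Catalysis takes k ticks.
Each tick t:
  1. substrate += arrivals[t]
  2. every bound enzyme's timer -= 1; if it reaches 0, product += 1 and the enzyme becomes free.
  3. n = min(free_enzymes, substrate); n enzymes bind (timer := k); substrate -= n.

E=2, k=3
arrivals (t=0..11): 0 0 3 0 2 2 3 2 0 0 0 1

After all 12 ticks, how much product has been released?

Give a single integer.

t=0: arr=0 -> substrate=0 bound=0 product=0
t=1: arr=0 -> substrate=0 bound=0 product=0
t=2: arr=3 -> substrate=1 bound=2 product=0
t=3: arr=0 -> substrate=1 bound=2 product=0
t=4: arr=2 -> substrate=3 bound=2 product=0
t=5: arr=2 -> substrate=3 bound=2 product=2
t=6: arr=3 -> substrate=6 bound=2 product=2
t=7: arr=2 -> substrate=8 bound=2 product=2
t=8: arr=0 -> substrate=6 bound=2 product=4
t=9: arr=0 -> substrate=6 bound=2 product=4
t=10: arr=0 -> substrate=6 bound=2 product=4
t=11: arr=1 -> substrate=5 bound=2 product=6

Answer: 6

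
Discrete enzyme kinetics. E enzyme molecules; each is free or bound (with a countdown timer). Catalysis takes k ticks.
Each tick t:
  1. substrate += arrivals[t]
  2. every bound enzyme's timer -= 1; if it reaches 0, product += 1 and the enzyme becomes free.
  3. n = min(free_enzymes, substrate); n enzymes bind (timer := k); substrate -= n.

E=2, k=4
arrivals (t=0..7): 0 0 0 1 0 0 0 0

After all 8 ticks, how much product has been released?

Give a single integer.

t=0: arr=0 -> substrate=0 bound=0 product=0
t=1: arr=0 -> substrate=0 bound=0 product=0
t=2: arr=0 -> substrate=0 bound=0 product=0
t=3: arr=1 -> substrate=0 bound=1 product=0
t=4: arr=0 -> substrate=0 bound=1 product=0
t=5: arr=0 -> substrate=0 bound=1 product=0
t=6: arr=0 -> substrate=0 bound=1 product=0
t=7: arr=0 -> substrate=0 bound=0 product=1

Answer: 1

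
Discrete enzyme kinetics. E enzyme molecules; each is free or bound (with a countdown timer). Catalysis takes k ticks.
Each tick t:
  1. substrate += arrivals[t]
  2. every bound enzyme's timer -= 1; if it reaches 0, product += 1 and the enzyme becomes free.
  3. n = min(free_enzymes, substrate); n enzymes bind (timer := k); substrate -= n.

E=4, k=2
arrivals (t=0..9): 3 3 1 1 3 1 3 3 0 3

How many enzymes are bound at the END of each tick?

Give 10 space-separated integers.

t=0: arr=3 -> substrate=0 bound=3 product=0
t=1: arr=3 -> substrate=2 bound=4 product=0
t=2: arr=1 -> substrate=0 bound=4 product=3
t=3: arr=1 -> substrate=0 bound=4 product=4
t=4: arr=3 -> substrate=0 bound=4 product=7
t=5: arr=1 -> substrate=0 bound=4 product=8
t=6: arr=3 -> substrate=0 bound=4 product=11
t=7: arr=3 -> substrate=2 bound=4 product=12
t=8: arr=0 -> substrate=0 bound=3 product=15
t=9: arr=3 -> substrate=1 bound=4 product=16

Answer: 3 4 4 4 4 4 4 4 3 4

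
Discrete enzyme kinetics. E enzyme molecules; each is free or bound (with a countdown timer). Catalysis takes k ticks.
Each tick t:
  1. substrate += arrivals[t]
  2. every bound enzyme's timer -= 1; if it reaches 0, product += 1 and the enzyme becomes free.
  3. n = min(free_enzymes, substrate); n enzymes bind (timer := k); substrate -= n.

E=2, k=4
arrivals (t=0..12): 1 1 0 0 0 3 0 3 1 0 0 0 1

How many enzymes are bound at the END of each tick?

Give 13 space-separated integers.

Answer: 1 2 2 2 1 2 2 2 2 2 2 2 2

Derivation:
t=0: arr=1 -> substrate=0 bound=1 product=0
t=1: arr=1 -> substrate=0 bound=2 product=0
t=2: arr=0 -> substrate=0 bound=2 product=0
t=3: arr=0 -> substrate=0 bound=2 product=0
t=4: arr=0 -> substrate=0 bound=1 product=1
t=5: arr=3 -> substrate=1 bound=2 product=2
t=6: arr=0 -> substrate=1 bound=2 product=2
t=7: arr=3 -> substrate=4 bound=2 product=2
t=8: arr=1 -> substrate=5 bound=2 product=2
t=9: arr=0 -> substrate=3 bound=2 product=4
t=10: arr=0 -> substrate=3 bound=2 product=4
t=11: arr=0 -> substrate=3 bound=2 product=4
t=12: arr=1 -> substrate=4 bound=2 product=4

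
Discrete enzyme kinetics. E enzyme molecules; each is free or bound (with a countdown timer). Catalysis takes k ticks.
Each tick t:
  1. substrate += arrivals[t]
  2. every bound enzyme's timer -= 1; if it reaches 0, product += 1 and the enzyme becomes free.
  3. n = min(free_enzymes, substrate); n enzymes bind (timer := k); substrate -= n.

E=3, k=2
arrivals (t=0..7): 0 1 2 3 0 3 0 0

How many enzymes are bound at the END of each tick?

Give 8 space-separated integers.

t=0: arr=0 -> substrate=0 bound=0 product=0
t=1: arr=1 -> substrate=0 bound=1 product=0
t=2: arr=2 -> substrate=0 bound=3 product=0
t=3: arr=3 -> substrate=2 bound=3 product=1
t=4: arr=0 -> substrate=0 bound=3 product=3
t=5: arr=3 -> substrate=2 bound=3 product=4
t=6: arr=0 -> substrate=0 bound=3 product=6
t=7: arr=0 -> substrate=0 bound=2 product=7

Answer: 0 1 3 3 3 3 3 2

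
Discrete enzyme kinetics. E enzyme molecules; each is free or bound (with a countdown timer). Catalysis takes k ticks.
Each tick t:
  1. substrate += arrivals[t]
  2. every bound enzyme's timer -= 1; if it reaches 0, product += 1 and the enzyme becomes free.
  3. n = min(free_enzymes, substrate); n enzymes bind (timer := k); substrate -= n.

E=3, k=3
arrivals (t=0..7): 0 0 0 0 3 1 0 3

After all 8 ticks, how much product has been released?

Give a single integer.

t=0: arr=0 -> substrate=0 bound=0 product=0
t=1: arr=0 -> substrate=0 bound=0 product=0
t=2: arr=0 -> substrate=0 bound=0 product=0
t=3: arr=0 -> substrate=0 bound=0 product=0
t=4: arr=3 -> substrate=0 bound=3 product=0
t=5: arr=1 -> substrate=1 bound=3 product=0
t=6: arr=0 -> substrate=1 bound=3 product=0
t=7: arr=3 -> substrate=1 bound=3 product=3

Answer: 3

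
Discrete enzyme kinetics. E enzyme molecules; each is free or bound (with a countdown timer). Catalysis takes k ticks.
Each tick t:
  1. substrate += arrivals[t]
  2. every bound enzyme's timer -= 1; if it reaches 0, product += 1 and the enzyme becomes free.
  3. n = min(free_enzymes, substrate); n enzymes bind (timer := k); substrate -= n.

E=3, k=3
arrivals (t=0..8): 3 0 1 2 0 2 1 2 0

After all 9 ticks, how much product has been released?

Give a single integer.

Answer: 6

Derivation:
t=0: arr=3 -> substrate=0 bound=3 product=0
t=1: arr=0 -> substrate=0 bound=3 product=0
t=2: arr=1 -> substrate=1 bound=3 product=0
t=3: arr=2 -> substrate=0 bound=3 product=3
t=4: arr=0 -> substrate=0 bound=3 product=3
t=5: arr=2 -> substrate=2 bound=3 product=3
t=6: arr=1 -> substrate=0 bound=3 product=6
t=7: arr=2 -> substrate=2 bound=3 product=6
t=8: arr=0 -> substrate=2 bound=3 product=6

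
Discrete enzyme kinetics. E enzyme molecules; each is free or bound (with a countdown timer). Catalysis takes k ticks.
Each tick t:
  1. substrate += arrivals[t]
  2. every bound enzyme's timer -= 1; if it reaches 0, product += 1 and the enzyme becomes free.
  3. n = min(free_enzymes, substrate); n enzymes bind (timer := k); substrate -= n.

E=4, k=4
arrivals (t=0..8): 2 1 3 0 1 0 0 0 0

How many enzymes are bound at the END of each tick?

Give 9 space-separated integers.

t=0: arr=2 -> substrate=0 bound=2 product=0
t=1: arr=1 -> substrate=0 bound=3 product=0
t=2: arr=3 -> substrate=2 bound=4 product=0
t=3: arr=0 -> substrate=2 bound=4 product=0
t=4: arr=1 -> substrate=1 bound=4 product=2
t=5: arr=0 -> substrate=0 bound=4 product=3
t=6: arr=0 -> substrate=0 bound=3 product=4
t=7: arr=0 -> substrate=0 bound=3 product=4
t=8: arr=0 -> substrate=0 bound=1 product=6

Answer: 2 3 4 4 4 4 3 3 1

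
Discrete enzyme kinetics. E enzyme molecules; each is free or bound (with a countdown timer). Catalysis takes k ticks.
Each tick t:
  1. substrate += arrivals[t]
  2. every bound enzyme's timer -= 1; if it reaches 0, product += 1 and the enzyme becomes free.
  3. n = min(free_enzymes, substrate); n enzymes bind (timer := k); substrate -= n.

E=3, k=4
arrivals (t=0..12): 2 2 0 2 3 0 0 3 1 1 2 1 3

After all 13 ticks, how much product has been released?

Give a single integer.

Answer: 8

Derivation:
t=0: arr=2 -> substrate=0 bound=2 product=0
t=1: arr=2 -> substrate=1 bound=3 product=0
t=2: arr=0 -> substrate=1 bound=3 product=0
t=3: arr=2 -> substrate=3 bound=3 product=0
t=4: arr=3 -> substrate=4 bound=3 product=2
t=5: arr=0 -> substrate=3 bound=3 product=3
t=6: arr=0 -> substrate=3 bound=3 product=3
t=7: arr=3 -> substrate=6 bound=3 product=3
t=8: arr=1 -> substrate=5 bound=3 product=5
t=9: arr=1 -> substrate=5 bound=3 product=6
t=10: arr=2 -> substrate=7 bound=3 product=6
t=11: arr=1 -> substrate=8 bound=3 product=6
t=12: arr=3 -> substrate=9 bound=3 product=8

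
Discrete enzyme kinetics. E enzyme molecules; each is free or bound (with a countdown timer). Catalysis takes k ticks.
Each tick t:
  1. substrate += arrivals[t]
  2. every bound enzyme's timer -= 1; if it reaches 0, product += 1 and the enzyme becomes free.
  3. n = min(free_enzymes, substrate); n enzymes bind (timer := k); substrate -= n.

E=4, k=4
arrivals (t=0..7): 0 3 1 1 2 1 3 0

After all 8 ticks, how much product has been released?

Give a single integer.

Answer: 4

Derivation:
t=0: arr=0 -> substrate=0 bound=0 product=0
t=1: arr=3 -> substrate=0 bound=3 product=0
t=2: arr=1 -> substrate=0 bound=4 product=0
t=3: arr=1 -> substrate=1 bound=4 product=0
t=4: arr=2 -> substrate=3 bound=4 product=0
t=5: arr=1 -> substrate=1 bound=4 product=3
t=6: arr=3 -> substrate=3 bound=4 product=4
t=7: arr=0 -> substrate=3 bound=4 product=4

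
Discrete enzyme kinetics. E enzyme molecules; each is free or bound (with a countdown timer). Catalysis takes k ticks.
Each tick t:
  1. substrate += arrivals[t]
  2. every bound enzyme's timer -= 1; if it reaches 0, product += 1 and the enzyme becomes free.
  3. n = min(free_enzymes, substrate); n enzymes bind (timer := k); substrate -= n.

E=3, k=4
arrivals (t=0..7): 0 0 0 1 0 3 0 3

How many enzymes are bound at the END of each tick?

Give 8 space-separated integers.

Answer: 0 0 0 1 1 3 3 3

Derivation:
t=0: arr=0 -> substrate=0 bound=0 product=0
t=1: arr=0 -> substrate=0 bound=0 product=0
t=2: arr=0 -> substrate=0 bound=0 product=0
t=3: arr=1 -> substrate=0 bound=1 product=0
t=4: arr=0 -> substrate=0 bound=1 product=0
t=5: arr=3 -> substrate=1 bound=3 product=0
t=6: arr=0 -> substrate=1 bound=3 product=0
t=7: arr=3 -> substrate=3 bound=3 product=1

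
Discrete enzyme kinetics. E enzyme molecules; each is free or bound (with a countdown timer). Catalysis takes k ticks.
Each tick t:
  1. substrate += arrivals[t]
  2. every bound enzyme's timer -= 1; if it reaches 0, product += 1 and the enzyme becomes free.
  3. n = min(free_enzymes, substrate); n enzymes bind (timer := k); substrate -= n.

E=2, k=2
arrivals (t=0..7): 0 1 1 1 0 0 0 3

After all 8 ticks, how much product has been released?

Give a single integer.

Answer: 3

Derivation:
t=0: arr=0 -> substrate=0 bound=0 product=0
t=1: arr=1 -> substrate=0 bound=1 product=0
t=2: arr=1 -> substrate=0 bound=2 product=0
t=3: arr=1 -> substrate=0 bound=2 product=1
t=4: arr=0 -> substrate=0 bound=1 product=2
t=5: arr=0 -> substrate=0 bound=0 product=3
t=6: arr=0 -> substrate=0 bound=0 product=3
t=7: arr=3 -> substrate=1 bound=2 product=3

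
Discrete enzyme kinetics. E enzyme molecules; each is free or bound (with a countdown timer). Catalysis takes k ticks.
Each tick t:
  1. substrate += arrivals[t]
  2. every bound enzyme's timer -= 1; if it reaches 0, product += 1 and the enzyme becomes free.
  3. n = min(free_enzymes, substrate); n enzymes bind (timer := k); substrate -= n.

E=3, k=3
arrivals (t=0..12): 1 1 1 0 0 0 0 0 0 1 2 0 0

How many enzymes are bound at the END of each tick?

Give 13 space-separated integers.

t=0: arr=1 -> substrate=0 bound=1 product=0
t=1: arr=1 -> substrate=0 bound=2 product=0
t=2: arr=1 -> substrate=0 bound=3 product=0
t=3: arr=0 -> substrate=0 bound=2 product=1
t=4: arr=0 -> substrate=0 bound=1 product=2
t=5: arr=0 -> substrate=0 bound=0 product=3
t=6: arr=0 -> substrate=0 bound=0 product=3
t=7: arr=0 -> substrate=0 bound=0 product=3
t=8: arr=0 -> substrate=0 bound=0 product=3
t=9: arr=1 -> substrate=0 bound=1 product=3
t=10: arr=2 -> substrate=0 bound=3 product=3
t=11: arr=0 -> substrate=0 bound=3 product=3
t=12: arr=0 -> substrate=0 bound=2 product=4

Answer: 1 2 3 2 1 0 0 0 0 1 3 3 2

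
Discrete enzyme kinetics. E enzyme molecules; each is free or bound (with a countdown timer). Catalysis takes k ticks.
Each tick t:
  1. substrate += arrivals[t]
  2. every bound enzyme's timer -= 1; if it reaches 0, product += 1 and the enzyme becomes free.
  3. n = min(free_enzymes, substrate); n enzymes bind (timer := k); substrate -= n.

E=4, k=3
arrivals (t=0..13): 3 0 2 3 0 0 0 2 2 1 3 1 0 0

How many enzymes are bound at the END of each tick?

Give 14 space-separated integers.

Answer: 3 3 4 4 4 4 1 3 4 4 4 4 4 3

Derivation:
t=0: arr=3 -> substrate=0 bound=3 product=0
t=1: arr=0 -> substrate=0 bound=3 product=0
t=2: arr=2 -> substrate=1 bound=4 product=0
t=3: arr=3 -> substrate=1 bound=4 product=3
t=4: arr=0 -> substrate=1 bound=4 product=3
t=5: arr=0 -> substrate=0 bound=4 product=4
t=6: arr=0 -> substrate=0 bound=1 product=7
t=7: arr=2 -> substrate=0 bound=3 product=7
t=8: arr=2 -> substrate=0 bound=4 product=8
t=9: arr=1 -> substrate=1 bound=4 product=8
t=10: arr=3 -> substrate=2 bound=4 product=10
t=11: arr=1 -> substrate=1 bound=4 product=12
t=12: arr=0 -> substrate=1 bound=4 product=12
t=13: arr=0 -> substrate=0 bound=3 product=14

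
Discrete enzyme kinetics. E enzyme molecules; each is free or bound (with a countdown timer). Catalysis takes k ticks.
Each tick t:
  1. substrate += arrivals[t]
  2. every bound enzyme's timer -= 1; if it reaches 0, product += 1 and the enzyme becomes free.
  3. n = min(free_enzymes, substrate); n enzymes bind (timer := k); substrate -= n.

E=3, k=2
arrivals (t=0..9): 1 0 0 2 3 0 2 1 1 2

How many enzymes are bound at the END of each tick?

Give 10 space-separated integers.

t=0: arr=1 -> substrate=0 bound=1 product=0
t=1: arr=0 -> substrate=0 bound=1 product=0
t=2: arr=0 -> substrate=0 bound=0 product=1
t=3: arr=2 -> substrate=0 bound=2 product=1
t=4: arr=3 -> substrate=2 bound=3 product=1
t=5: arr=0 -> substrate=0 bound=3 product=3
t=6: arr=2 -> substrate=1 bound=3 product=4
t=7: arr=1 -> substrate=0 bound=3 product=6
t=8: arr=1 -> substrate=0 bound=3 product=7
t=9: arr=2 -> substrate=0 bound=3 product=9

Answer: 1 1 0 2 3 3 3 3 3 3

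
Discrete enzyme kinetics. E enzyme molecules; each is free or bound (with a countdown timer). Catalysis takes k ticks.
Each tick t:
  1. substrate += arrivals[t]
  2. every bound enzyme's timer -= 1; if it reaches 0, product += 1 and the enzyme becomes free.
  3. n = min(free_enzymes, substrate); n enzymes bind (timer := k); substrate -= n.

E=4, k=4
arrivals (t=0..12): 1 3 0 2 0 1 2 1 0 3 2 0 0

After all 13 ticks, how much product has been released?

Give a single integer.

t=0: arr=1 -> substrate=0 bound=1 product=0
t=1: arr=3 -> substrate=0 bound=4 product=0
t=2: arr=0 -> substrate=0 bound=4 product=0
t=3: arr=2 -> substrate=2 bound=4 product=0
t=4: arr=0 -> substrate=1 bound=4 product=1
t=5: arr=1 -> substrate=0 bound=3 product=4
t=6: arr=2 -> substrate=1 bound=4 product=4
t=7: arr=1 -> substrate=2 bound=4 product=4
t=8: arr=0 -> substrate=1 bound=4 product=5
t=9: arr=3 -> substrate=2 bound=4 product=7
t=10: arr=2 -> substrate=3 bound=4 product=8
t=11: arr=0 -> substrate=3 bound=4 product=8
t=12: arr=0 -> substrate=2 bound=4 product=9

Answer: 9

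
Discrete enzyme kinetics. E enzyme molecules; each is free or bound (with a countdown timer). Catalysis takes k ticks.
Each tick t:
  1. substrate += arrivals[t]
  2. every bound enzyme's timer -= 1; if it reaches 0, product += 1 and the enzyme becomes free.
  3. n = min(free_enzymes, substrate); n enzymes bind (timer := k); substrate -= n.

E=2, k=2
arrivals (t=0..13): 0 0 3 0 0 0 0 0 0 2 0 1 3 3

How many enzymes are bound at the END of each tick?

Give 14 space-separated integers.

t=0: arr=0 -> substrate=0 bound=0 product=0
t=1: arr=0 -> substrate=0 bound=0 product=0
t=2: arr=3 -> substrate=1 bound=2 product=0
t=3: arr=0 -> substrate=1 bound=2 product=0
t=4: arr=0 -> substrate=0 bound=1 product=2
t=5: arr=0 -> substrate=0 bound=1 product=2
t=6: arr=0 -> substrate=0 bound=0 product=3
t=7: arr=0 -> substrate=0 bound=0 product=3
t=8: arr=0 -> substrate=0 bound=0 product=3
t=9: arr=2 -> substrate=0 bound=2 product=3
t=10: arr=0 -> substrate=0 bound=2 product=3
t=11: arr=1 -> substrate=0 bound=1 product=5
t=12: arr=3 -> substrate=2 bound=2 product=5
t=13: arr=3 -> substrate=4 bound=2 product=6

Answer: 0 0 2 2 1 1 0 0 0 2 2 1 2 2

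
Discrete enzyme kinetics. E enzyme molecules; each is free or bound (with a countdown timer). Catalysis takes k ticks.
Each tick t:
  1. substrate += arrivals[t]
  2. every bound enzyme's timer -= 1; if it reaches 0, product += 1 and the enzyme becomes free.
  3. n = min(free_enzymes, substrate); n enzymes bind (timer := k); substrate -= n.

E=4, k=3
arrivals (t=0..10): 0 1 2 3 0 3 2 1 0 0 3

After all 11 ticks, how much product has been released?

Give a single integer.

Answer: 9

Derivation:
t=0: arr=0 -> substrate=0 bound=0 product=0
t=1: arr=1 -> substrate=0 bound=1 product=0
t=2: arr=2 -> substrate=0 bound=3 product=0
t=3: arr=3 -> substrate=2 bound=4 product=0
t=4: arr=0 -> substrate=1 bound=4 product=1
t=5: arr=3 -> substrate=2 bound=4 product=3
t=6: arr=2 -> substrate=3 bound=4 product=4
t=7: arr=1 -> substrate=3 bound=4 product=5
t=8: arr=0 -> substrate=1 bound=4 product=7
t=9: arr=0 -> substrate=0 bound=4 product=8
t=10: arr=3 -> substrate=2 bound=4 product=9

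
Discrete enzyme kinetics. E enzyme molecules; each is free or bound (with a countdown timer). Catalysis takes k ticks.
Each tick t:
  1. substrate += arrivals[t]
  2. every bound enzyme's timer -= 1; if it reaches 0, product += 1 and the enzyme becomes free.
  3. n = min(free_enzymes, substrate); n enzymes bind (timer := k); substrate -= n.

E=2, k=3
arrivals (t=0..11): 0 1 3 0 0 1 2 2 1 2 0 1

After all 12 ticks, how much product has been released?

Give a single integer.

Answer: 6

Derivation:
t=0: arr=0 -> substrate=0 bound=0 product=0
t=1: arr=1 -> substrate=0 bound=1 product=0
t=2: arr=3 -> substrate=2 bound=2 product=0
t=3: arr=0 -> substrate=2 bound=2 product=0
t=4: arr=0 -> substrate=1 bound=2 product=1
t=5: arr=1 -> substrate=1 bound=2 product=2
t=6: arr=2 -> substrate=3 bound=2 product=2
t=7: arr=2 -> substrate=4 bound=2 product=3
t=8: arr=1 -> substrate=4 bound=2 product=4
t=9: arr=2 -> substrate=6 bound=2 product=4
t=10: arr=0 -> substrate=5 bound=2 product=5
t=11: arr=1 -> substrate=5 bound=2 product=6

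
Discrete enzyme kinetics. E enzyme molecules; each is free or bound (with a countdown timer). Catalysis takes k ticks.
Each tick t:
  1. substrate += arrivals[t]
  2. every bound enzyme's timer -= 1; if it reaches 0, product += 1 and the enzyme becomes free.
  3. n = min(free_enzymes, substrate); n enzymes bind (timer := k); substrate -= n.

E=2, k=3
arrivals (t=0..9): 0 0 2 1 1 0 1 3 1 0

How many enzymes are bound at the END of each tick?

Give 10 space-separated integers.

Answer: 0 0 2 2 2 2 2 2 2 2

Derivation:
t=0: arr=0 -> substrate=0 bound=0 product=0
t=1: arr=0 -> substrate=0 bound=0 product=0
t=2: arr=2 -> substrate=0 bound=2 product=0
t=3: arr=1 -> substrate=1 bound=2 product=0
t=4: arr=1 -> substrate=2 bound=2 product=0
t=5: arr=0 -> substrate=0 bound=2 product=2
t=6: arr=1 -> substrate=1 bound=2 product=2
t=7: arr=3 -> substrate=4 bound=2 product=2
t=8: arr=1 -> substrate=3 bound=2 product=4
t=9: arr=0 -> substrate=3 bound=2 product=4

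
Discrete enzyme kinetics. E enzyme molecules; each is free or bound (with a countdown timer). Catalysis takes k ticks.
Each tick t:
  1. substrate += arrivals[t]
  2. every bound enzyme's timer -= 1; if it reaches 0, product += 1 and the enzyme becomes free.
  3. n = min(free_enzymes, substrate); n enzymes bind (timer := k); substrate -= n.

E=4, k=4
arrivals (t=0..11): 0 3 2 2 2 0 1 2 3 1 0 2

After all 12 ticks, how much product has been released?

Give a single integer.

t=0: arr=0 -> substrate=0 bound=0 product=0
t=1: arr=3 -> substrate=0 bound=3 product=0
t=2: arr=2 -> substrate=1 bound=4 product=0
t=3: arr=2 -> substrate=3 bound=4 product=0
t=4: arr=2 -> substrate=5 bound=4 product=0
t=5: arr=0 -> substrate=2 bound=4 product=3
t=6: arr=1 -> substrate=2 bound=4 product=4
t=7: arr=2 -> substrate=4 bound=4 product=4
t=8: arr=3 -> substrate=7 bound=4 product=4
t=9: arr=1 -> substrate=5 bound=4 product=7
t=10: arr=0 -> substrate=4 bound=4 product=8
t=11: arr=2 -> substrate=6 bound=4 product=8

Answer: 8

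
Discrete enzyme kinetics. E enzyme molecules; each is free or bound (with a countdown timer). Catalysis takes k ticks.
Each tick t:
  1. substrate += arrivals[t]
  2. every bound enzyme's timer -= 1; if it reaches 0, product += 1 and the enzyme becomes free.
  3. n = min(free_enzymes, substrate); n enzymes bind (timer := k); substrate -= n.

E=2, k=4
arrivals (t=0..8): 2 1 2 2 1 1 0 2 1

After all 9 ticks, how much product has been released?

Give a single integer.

t=0: arr=2 -> substrate=0 bound=2 product=0
t=1: arr=1 -> substrate=1 bound=2 product=0
t=2: arr=2 -> substrate=3 bound=2 product=0
t=3: arr=2 -> substrate=5 bound=2 product=0
t=4: arr=1 -> substrate=4 bound=2 product=2
t=5: arr=1 -> substrate=5 bound=2 product=2
t=6: arr=0 -> substrate=5 bound=2 product=2
t=7: arr=2 -> substrate=7 bound=2 product=2
t=8: arr=1 -> substrate=6 bound=2 product=4

Answer: 4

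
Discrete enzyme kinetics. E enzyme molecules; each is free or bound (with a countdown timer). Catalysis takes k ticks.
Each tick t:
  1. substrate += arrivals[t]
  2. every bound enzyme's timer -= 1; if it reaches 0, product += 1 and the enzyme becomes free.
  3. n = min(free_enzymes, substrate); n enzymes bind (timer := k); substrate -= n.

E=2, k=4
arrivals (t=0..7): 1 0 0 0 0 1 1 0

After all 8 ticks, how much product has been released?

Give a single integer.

t=0: arr=1 -> substrate=0 bound=1 product=0
t=1: arr=0 -> substrate=0 bound=1 product=0
t=2: arr=0 -> substrate=0 bound=1 product=0
t=3: arr=0 -> substrate=0 bound=1 product=0
t=4: arr=0 -> substrate=0 bound=0 product=1
t=5: arr=1 -> substrate=0 bound=1 product=1
t=6: arr=1 -> substrate=0 bound=2 product=1
t=7: arr=0 -> substrate=0 bound=2 product=1

Answer: 1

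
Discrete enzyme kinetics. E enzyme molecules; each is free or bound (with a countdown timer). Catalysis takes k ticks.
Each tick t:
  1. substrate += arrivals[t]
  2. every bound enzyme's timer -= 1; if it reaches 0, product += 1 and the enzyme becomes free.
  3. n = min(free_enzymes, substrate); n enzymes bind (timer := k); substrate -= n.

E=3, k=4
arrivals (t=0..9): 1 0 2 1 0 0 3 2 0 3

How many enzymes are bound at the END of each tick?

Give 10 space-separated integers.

Answer: 1 1 3 3 3 3 3 3 3 3

Derivation:
t=0: arr=1 -> substrate=0 bound=1 product=0
t=1: arr=0 -> substrate=0 bound=1 product=0
t=2: arr=2 -> substrate=0 bound=3 product=0
t=3: arr=1 -> substrate=1 bound=3 product=0
t=4: arr=0 -> substrate=0 bound=3 product=1
t=5: arr=0 -> substrate=0 bound=3 product=1
t=6: arr=3 -> substrate=1 bound=3 product=3
t=7: arr=2 -> substrate=3 bound=3 product=3
t=8: arr=0 -> substrate=2 bound=3 product=4
t=9: arr=3 -> substrate=5 bound=3 product=4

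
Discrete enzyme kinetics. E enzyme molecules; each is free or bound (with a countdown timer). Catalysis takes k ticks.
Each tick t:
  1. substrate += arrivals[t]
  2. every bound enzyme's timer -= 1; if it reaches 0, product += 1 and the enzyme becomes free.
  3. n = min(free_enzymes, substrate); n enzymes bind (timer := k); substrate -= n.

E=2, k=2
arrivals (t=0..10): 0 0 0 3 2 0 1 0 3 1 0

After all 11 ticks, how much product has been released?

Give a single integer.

Answer: 6

Derivation:
t=0: arr=0 -> substrate=0 bound=0 product=0
t=1: arr=0 -> substrate=0 bound=0 product=0
t=2: arr=0 -> substrate=0 bound=0 product=0
t=3: arr=3 -> substrate=1 bound=2 product=0
t=4: arr=2 -> substrate=3 bound=2 product=0
t=5: arr=0 -> substrate=1 bound=2 product=2
t=6: arr=1 -> substrate=2 bound=2 product=2
t=7: arr=0 -> substrate=0 bound=2 product=4
t=8: arr=3 -> substrate=3 bound=2 product=4
t=9: arr=1 -> substrate=2 bound=2 product=6
t=10: arr=0 -> substrate=2 bound=2 product=6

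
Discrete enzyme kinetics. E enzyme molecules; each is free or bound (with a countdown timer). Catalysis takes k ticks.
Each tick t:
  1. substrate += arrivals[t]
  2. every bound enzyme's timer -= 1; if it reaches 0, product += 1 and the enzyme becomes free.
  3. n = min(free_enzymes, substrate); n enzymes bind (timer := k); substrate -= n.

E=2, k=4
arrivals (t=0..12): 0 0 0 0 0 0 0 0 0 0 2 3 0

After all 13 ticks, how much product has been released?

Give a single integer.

Answer: 0

Derivation:
t=0: arr=0 -> substrate=0 bound=0 product=0
t=1: arr=0 -> substrate=0 bound=0 product=0
t=2: arr=0 -> substrate=0 bound=0 product=0
t=3: arr=0 -> substrate=0 bound=0 product=0
t=4: arr=0 -> substrate=0 bound=0 product=0
t=5: arr=0 -> substrate=0 bound=0 product=0
t=6: arr=0 -> substrate=0 bound=0 product=0
t=7: arr=0 -> substrate=0 bound=0 product=0
t=8: arr=0 -> substrate=0 bound=0 product=0
t=9: arr=0 -> substrate=0 bound=0 product=0
t=10: arr=2 -> substrate=0 bound=2 product=0
t=11: arr=3 -> substrate=3 bound=2 product=0
t=12: arr=0 -> substrate=3 bound=2 product=0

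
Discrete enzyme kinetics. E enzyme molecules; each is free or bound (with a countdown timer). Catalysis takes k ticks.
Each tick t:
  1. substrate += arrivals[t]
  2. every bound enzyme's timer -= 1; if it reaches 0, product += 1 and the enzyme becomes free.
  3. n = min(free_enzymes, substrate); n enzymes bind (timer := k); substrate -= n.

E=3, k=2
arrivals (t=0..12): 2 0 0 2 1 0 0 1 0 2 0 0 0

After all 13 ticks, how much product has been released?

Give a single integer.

Answer: 8

Derivation:
t=0: arr=2 -> substrate=0 bound=2 product=0
t=1: arr=0 -> substrate=0 bound=2 product=0
t=2: arr=0 -> substrate=0 bound=0 product=2
t=3: arr=2 -> substrate=0 bound=2 product=2
t=4: arr=1 -> substrate=0 bound=3 product=2
t=5: arr=0 -> substrate=0 bound=1 product=4
t=6: arr=0 -> substrate=0 bound=0 product=5
t=7: arr=1 -> substrate=0 bound=1 product=5
t=8: arr=0 -> substrate=0 bound=1 product=5
t=9: arr=2 -> substrate=0 bound=2 product=6
t=10: arr=0 -> substrate=0 bound=2 product=6
t=11: arr=0 -> substrate=0 bound=0 product=8
t=12: arr=0 -> substrate=0 bound=0 product=8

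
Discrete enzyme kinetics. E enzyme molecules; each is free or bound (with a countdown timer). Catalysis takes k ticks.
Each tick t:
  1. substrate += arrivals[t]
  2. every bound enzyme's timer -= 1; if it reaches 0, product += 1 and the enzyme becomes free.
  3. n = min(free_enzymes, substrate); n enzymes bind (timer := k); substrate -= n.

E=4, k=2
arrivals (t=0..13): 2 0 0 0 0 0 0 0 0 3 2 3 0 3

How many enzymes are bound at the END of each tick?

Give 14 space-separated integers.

t=0: arr=2 -> substrate=0 bound=2 product=0
t=1: arr=0 -> substrate=0 bound=2 product=0
t=2: arr=0 -> substrate=0 bound=0 product=2
t=3: arr=0 -> substrate=0 bound=0 product=2
t=4: arr=0 -> substrate=0 bound=0 product=2
t=5: arr=0 -> substrate=0 bound=0 product=2
t=6: arr=0 -> substrate=0 bound=0 product=2
t=7: arr=0 -> substrate=0 bound=0 product=2
t=8: arr=0 -> substrate=0 bound=0 product=2
t=9: arr=3 -> substrate=0 bound=3 product=2
t=10: arr=2 -> substrate=1 bound=4 product=2
t=11: arr=3 -> substrate=1 bound=4 product=5
t=12: arr=0 -> substrate=0 bound=4 product=6
t=13: arr=3 -> substrate=0 bound=4 product=9

Answer: 2 2 0 0 0 0 0 0 0 3 4 4 4 4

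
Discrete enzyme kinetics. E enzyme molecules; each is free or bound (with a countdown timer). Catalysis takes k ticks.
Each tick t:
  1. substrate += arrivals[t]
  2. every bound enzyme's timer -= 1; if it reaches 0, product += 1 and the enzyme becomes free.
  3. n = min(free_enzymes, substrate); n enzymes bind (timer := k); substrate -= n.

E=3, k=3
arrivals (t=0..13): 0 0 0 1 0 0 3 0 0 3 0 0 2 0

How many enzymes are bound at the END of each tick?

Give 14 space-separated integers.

Answer: 0 0 0 1 1 1 3 3 3 3 3 3 2 2

Derivation:
t=0: arr=0 -> substrate=0 bound=0 product=0
t=1: arr=0 -> substrate=0 bound=0 product=0
t=2: arr=0 -> substrate=0 bound=0 product=0
t=3: arr=1 -> substrate=0 bound=1 product=0
t=4: arr=0 -> substrate=0 bound=1 product=0
t=5: arr=0 -> substrate=0 bound=1 product=0
t=6: arr=3 -> substrate=0 bound=3 product=1
t=7: arr=0 -> substrate=0 bound=3 product=1
t=8: arr=0 -> substrate=0 bound=3 product=1
t=9: arr=3 -> substrate=0 bound=3 product=4
t=10: arr=0 -> substrate=0 bound=3 product=4
t=11: arr=0 -> substrate=0 bound=3 product=4
t=12: arr=2 -> substrate=0 bound=2 product=7
t=13: arr=0 -> substrate=0 bound=2 product=7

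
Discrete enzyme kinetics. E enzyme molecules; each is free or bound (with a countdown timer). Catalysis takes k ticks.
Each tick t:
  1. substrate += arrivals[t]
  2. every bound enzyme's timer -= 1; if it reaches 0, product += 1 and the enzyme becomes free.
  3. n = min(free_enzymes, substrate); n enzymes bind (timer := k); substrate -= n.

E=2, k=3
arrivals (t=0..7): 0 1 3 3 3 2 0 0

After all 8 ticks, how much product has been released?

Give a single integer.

t=0: arr=0 -> substrate=0 bound=0 product=0
t=1: arr=1 -> substrate=0 bound=1 product=0
t=2: arr=3 -> substrate=2 bound=2 product=0
t=3: arr=3 -> substrate=5 bound=2 product=0
t=4: arr=3 -> substrate=7 bound=2 product=1
t=5: arr=2 -> substrate=8 bound=2 product=2
t=6: arr=0 -> substrate=8 bound=2 product=2
t=7: arr=0 -> substrate=7 bound=2 product=3

Answer: 3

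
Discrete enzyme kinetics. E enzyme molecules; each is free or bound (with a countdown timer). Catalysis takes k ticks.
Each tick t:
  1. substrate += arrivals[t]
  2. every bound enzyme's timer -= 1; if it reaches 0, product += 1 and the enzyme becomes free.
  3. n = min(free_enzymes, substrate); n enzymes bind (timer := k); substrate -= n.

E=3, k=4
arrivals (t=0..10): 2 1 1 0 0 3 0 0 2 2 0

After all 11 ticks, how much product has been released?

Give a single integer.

Answer: 6

Derivation:
t=0: arr=2 -> substrate=0 bound=2 product=0
t=1: arr=1 -> substrate=0 bound=3 product=0
t=2: arr=1 -> substrate=1 bound=3 product=0
t=3: arr=0 -> substrate=1 bound=3 product=0
t=4: arr=0 -> substrate=0 bound=2 product=2
t=5: arr=3 -> substrate=1 bound=3 product=3
t=6: arr=0 -> substrate=1 bound=3 product=3
t=7: arr=0 -> substrate=1 bound=3 product=3
t=8: arr=2 -> substrate=2 bound=3 product=4
t=9: arr=2 -> substrate=2 bound=3 product=6
t=10: arr=0 -> substrate=2 bound=3 product=6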